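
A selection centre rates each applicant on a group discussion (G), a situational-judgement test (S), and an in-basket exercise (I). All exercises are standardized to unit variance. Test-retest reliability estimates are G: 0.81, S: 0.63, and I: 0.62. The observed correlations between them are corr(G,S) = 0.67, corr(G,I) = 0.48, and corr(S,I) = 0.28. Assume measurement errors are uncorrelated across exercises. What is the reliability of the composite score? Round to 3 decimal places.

Var(G+S+I) = 3 + 2·[0.67 + 0.48 + 0.28] = 3 + 2.86 = 5.86.
Because errors are independent across components, Cov(Tᵢ,Tⱼ) = Cov(Xᵢ,Xⱼ); the off-diagonal part of the true-score variance is the same as above.
True-score variance = [0.81 + 0.63 + 0.62] + 2.86 = 2.06 + 2.86 = 4.92.
Reliability = 4.92 / 5.86 = 0.840.

0.840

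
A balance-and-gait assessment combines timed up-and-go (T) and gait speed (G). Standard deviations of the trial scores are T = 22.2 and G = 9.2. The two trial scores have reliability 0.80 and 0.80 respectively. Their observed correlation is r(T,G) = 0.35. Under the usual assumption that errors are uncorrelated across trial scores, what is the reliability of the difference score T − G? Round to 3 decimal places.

0.734

Var(T−G) = 22.2² + 9.2² − 2·22.2·9.2·0.35 = 577.48 − 142.968 = 434.512.
Because errors are independent across components, Cov(Tᵢ,Tⱼ) = Cov(Xᵢ,Xⱼ); the off-diagonal part of the true-score variance is the same as above.
True-score variance = [22.2²·0.80 + 9.2²·0.80] − 142.968 = 461.984 − 142.968 = 319.016.
Reliability = 319.016 / 434.512 = 0.734.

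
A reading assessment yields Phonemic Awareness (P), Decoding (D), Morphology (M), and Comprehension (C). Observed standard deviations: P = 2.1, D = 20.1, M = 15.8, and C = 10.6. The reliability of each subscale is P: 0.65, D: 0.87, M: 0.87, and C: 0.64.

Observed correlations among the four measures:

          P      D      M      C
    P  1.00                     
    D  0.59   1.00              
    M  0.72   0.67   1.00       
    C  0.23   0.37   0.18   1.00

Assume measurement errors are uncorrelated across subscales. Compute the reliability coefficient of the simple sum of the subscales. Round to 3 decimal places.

Var(P+D+M+C) = 2.1² + 20.1² + 15.8² + 10.6² + 2·[2.1·20.1·0.59 + 2.1·15.8·0.72 + 2.1·10.6·0.23 + 20.1·15.8·0.67 + 20.1·10.6·0.37 + 15.8·10.6·0.18] = 770.42 + 751.341 = 1521.76.
Under uncorrelated errors the observed covariances equal the true-score covariances, so only the own-variance terms attenuate.
True-score variance = [2.1²·0.65 + 20.1²·0.87 + 15.8²·0.87 + 10.6²·0.64] + 751.341 = 643.452 + 751.341 = 1394.79.
Reliability = 1394.79 / 1521.76 = 0.917.

0.917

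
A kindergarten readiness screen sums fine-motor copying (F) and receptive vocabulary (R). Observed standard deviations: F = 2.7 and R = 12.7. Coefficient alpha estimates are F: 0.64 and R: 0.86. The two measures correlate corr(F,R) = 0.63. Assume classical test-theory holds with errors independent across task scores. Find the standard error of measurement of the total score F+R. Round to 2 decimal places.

Var(total) = 168.58 + 43.2054 = 211.785.
True-score variance = 143.375 + 43.2054 = 186.58, so reliability = 0.8810.
Error variance = 211.785 − 186.58 = 25.205; SEM = √25.205 = 5.02.

5.02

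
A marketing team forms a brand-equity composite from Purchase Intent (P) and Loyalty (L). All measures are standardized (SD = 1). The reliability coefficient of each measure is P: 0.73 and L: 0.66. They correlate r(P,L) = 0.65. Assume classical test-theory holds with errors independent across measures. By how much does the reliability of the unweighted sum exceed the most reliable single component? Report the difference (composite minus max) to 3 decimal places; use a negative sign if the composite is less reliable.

Var(sum) = 2 + 1.3 = 3.3; true-score variance = 1.39 + 1.3 = 2.69; composite reliability = 0.8152.
Max component reliability = 0.7300.
Difference = 0.8152 − 0.7300 = 0.085.

0.085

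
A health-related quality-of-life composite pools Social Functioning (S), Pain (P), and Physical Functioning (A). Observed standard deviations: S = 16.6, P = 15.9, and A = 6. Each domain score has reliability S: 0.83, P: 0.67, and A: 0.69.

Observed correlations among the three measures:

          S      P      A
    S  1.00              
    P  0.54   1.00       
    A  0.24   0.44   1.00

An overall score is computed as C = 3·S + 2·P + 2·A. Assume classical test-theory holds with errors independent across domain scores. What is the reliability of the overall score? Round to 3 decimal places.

Var(C) = 3²·16.6² + 2²·15.9² + 2²·6² + 2·[6·16.6·15.9·0.54 + 6·16.6·6·0.24 + 4·15.9·6·0.44] = 3635.28 + 2332.99 = 5968.27.
Under uncorrelated errors the observed covariances equal the true-score covariances, so only the own-variance terms attenuate.
True-score variance = [3²·16.6²·0.83 + 2²·15.9²·0.67 + 2²·6²·0.69] + 2332.99 = 2835.32 + 2332.99 = 5168.31.
Reliability = 5168.31 / 5968.27 = 0.866.

0.866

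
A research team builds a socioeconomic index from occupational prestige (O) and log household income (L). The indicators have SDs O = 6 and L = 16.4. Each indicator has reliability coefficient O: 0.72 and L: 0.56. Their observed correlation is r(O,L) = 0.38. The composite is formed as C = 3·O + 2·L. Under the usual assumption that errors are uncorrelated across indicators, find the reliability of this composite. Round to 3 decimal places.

0.695

Var(C) = 3²·6² + 2²·16.4² + 2·[6·6·16.4·0.38] = 1399.84 + 448.704 = 1848.54.
With uncorrelated errors the cross-covariances are all true-score covariance, so they carry over unchanged; only the diagonal terms shrink to ρᵢσᵢ².
True-score variance = [3²·6²·0.72 + 2²·16.4²·0.56] + 448.704 = 835.75 + 448.704 = 1284.45.
Reliability = 1284.45 / 1848.54 = 0.695.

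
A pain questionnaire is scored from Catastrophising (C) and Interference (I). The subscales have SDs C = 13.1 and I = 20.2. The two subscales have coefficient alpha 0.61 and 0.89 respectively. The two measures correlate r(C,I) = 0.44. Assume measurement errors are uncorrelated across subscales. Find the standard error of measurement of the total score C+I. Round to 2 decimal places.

10.57

Var(total) = 579.65 + 232.866 = 812.516.
True-score variance = 467.838 + 232.866 = 700.703, so reliability = 0.8624.
Error variance = 812.516 − 700.703 = 111.812; SEM = √111.812 = 10.57.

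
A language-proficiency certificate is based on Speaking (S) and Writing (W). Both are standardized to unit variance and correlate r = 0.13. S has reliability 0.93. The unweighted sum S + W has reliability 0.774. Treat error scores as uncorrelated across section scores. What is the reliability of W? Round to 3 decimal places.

Var(S+W) = 2 + 2·0.13 = 2.260.
True-score variance = ρ_S + ρ_W + 2·0.13, so 0.774 = (0.93 + ρ_W + 0.26) / 2.260.
ρ_W = 0.774·2.260 − 0.93 − 0.26 = 0.559.

0.559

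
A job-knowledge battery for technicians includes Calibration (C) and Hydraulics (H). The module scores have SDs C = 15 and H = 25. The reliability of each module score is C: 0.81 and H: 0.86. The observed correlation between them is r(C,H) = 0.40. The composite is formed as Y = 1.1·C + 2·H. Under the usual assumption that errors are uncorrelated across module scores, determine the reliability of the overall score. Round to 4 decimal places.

0.8830

Var(Y) = 1.1²·15² + 2²·25² + 2·[2.2·15·25·0.40] = 2772.25 + 660 = 3432.25.
With uncorrelated errors the cross-covariances are all true-score covariance, so they carry over unchanged; only the diagonal terms shrink to ρᵢσᵢ².
True-score variance = [1.1²·15²·0.81 + 2²·25²·0.86] + 660 = 2370.52 + 660 = 3030.52.
Reliability = 3030.52 / 3432.25 = 0.8830.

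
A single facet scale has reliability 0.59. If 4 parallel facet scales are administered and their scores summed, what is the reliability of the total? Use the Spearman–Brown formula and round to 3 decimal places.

0.852

ρ_k = kρ / (1 + (k−1)ρ) = 4·0.59 / (1 + 3·0.59) = 2.360 / 2.770 = 0.852.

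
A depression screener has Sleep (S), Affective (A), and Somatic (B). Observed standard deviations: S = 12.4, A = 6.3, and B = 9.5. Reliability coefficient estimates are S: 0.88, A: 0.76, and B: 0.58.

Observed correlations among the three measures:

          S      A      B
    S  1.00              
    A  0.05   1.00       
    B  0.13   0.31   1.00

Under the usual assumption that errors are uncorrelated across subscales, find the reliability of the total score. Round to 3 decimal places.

Var(S+A+B) = 12.4² + 6.3² + 9.5² + 2·[12.4·6.3·0.05 + 12.4·9.5·0.13 + 6.3·9.5·0.31] = 283.7 + 75.547 = 359.247.
With uncorrelated errors the cross-covariances are all true-score covariance, so they carry over unchanged; only the diagonal terms shrink to ρᵢσᵢ².
True-score variance = [12.4²·0.88 + 6.3²·0.76 + 9.5²·0.58] + 75.547 = 217.818 + 75.547 = 293.365.
Reliability = 293.365 / 359.247 = 0.817.

0.817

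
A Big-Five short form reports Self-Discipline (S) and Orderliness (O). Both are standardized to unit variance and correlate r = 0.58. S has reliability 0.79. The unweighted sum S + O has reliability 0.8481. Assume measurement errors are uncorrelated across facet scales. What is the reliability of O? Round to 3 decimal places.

Var(S+O) = 2 + 2·0.58 = 3.160.
True-score variance = ρ_S + ρ_O + 2·0.58, so 0.8481 = (0.79 + ρ_O + 1.16) / 3.160.
ρ_O = 0.8481·3.160 − 0.79 − 1.16 = 0.730.

0.730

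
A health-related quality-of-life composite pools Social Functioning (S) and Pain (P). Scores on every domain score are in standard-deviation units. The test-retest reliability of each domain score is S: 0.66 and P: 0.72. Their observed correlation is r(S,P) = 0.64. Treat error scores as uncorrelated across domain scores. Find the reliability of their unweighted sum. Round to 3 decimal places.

Var(S+P) = 2 + 2·[0.64] = 2 + 1.28 = 3.28.
With uncorrelated errors the cross-covariances are all true-score covariance, so they carry over unchanged; only the diagonal terms shrink to ρᵢσᵢ².
True-score variance = [0.66 + 0.72] + 1.28 = 1.38 + 1.28 = 2.66.
Reliability = 2.66 / 3.28 = 0.811.

0.811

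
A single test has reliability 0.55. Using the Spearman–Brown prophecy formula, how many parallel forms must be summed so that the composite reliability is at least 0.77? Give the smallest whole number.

k ≥ ρ*(1−ρ₁)/(ρ₁(1−ρ*)) = 0.77·0.45 / (0.55·0.23) = 2.739.
Smallest integer k = 3.

3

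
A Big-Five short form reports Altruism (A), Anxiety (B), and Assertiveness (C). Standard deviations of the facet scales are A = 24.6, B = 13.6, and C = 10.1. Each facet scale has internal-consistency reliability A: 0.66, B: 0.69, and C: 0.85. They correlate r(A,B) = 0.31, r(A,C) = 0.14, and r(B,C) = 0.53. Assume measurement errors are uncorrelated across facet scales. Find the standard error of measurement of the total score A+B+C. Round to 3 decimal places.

Var(total) = 892.13 + 422.598 = 1314.73.
True-score variance = 613.736 + 422.598 = 1036.33, so reliability = 0.7883.
Error variance = 1314.73 − 1036.33 = 278.394; SEM = √278.394 = 16.685.

16.685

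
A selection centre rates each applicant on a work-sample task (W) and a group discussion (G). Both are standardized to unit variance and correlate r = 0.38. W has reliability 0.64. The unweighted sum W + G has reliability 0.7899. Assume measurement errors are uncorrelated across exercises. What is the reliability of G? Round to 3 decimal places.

0.780

Var(W+G) = 2 + 2·0.38 = 2.760.
True-score variance = ρ_W + ρ_G + 2·0.38, so 0.7899 = (0.64 + ρ_G + 0.76) / 2.760.
ρ_G = 0.7899·2.760 − 0.64 − 0.76 = 0.780.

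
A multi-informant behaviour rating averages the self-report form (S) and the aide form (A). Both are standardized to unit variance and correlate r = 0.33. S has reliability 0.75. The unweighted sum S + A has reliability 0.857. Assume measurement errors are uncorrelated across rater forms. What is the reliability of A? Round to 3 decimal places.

Var(S+A) = 2 + 2·0.33 = 2.660.
True-score variance = ρ_S + ρ_A + 2·0.33, so 0.857 = (0.75 + ρ_A + 0.66) / 2.660.
ρ_A = 0.857·2.660 − 0.75 − 0.66 = 0.870.

0.870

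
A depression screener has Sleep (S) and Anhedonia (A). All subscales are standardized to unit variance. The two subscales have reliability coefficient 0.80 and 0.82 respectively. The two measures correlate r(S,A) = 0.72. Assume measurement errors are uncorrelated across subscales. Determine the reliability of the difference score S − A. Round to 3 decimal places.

Var(S−A) = 1 + 1 − 2·0.72 = 2 − 1.44 = 0.56.
With uncorrelated errors the cross-covariances are all true-score covariance, so they carry over unchanged; only the diagonal terms shrink to ρᵢσᵢ².
True-score variance = [0.80 + 0.82] − 1.44 = 1.62 − 1.44 = 0.18.
Reliability = 0.18 / 0.56 = 0.321.

0.321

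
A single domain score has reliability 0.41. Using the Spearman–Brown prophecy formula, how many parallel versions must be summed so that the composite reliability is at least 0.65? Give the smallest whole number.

3

k ≥ ρ*(1−ρ₁)/(ρ₁(1−ρ*)) = 0.65·0.59 / (0.41·0.35) = 2.672.
Smallest integer k = 3.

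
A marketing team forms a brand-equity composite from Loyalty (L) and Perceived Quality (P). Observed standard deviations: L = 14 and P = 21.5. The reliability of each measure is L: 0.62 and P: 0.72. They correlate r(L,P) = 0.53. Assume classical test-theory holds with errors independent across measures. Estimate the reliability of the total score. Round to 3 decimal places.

0.791

Var(L+P) = 14² + 21.5² + 2·[14·21.5·0.53] = 658.25 + 319.06 = 977.31.
Under uncorrelated errors the observed covariances equal the true-score covariances, so only the own-variance terms attenuate.
True-score variance = [14²·0.62 + 21.5²·0.72] + 319.06 = 454.34 + 319.06 = 773.4.
Reliability = 773.4 / 977.31 = 0.791.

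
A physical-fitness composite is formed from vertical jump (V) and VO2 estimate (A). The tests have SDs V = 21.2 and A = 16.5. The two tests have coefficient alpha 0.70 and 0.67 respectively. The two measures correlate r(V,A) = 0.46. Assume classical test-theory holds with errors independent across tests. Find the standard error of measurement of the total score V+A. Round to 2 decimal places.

14.99

Var(total) = 721.69 + 321.816 = 1043.51.
True-score variance = 497.015 + 321.816 = 818.832, so reliability = 0.7847.
Error variance = 1043.51 − 818.832 = 224.675; SEM = √224.675 = 14.99.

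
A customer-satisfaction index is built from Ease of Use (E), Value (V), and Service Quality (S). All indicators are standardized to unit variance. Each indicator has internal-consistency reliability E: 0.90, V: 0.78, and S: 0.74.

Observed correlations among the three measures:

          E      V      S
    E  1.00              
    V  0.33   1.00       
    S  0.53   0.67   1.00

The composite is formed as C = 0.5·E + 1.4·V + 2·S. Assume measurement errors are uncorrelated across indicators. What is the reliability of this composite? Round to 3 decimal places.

0.870

Var(C) = 0.5² + 1.4² + 2² + 2·[0.7·0.33 + 0.53 + 2.8·0.67] = 6.21 + 5.274 = 11.484.
Under uncorrelated errors the observed covariances equal the true-score covariances, so only the own-variance terms attenuate.
True-score variance = [0.5²·0.90 + 1.4²·0.78 + 2²·0.74] + 5.274 = 4.7138 + 5.274 = 9.9878.
Reliability = 9.9878 / 11.484 = 0.870.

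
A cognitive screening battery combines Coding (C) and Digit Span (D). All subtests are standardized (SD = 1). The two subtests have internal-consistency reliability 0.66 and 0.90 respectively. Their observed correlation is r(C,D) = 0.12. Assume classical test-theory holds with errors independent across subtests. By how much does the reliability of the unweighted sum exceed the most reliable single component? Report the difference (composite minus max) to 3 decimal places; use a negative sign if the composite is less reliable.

-0.096

Var(sum) = 2 + 0.24 = 2.24; true-score variance = 1.56 + 0.24 = 1.8; composite reliability = 0.8036.
Max component reliability = 0.9000.
Difference = 0.8036 − 0.9000 = -0.096.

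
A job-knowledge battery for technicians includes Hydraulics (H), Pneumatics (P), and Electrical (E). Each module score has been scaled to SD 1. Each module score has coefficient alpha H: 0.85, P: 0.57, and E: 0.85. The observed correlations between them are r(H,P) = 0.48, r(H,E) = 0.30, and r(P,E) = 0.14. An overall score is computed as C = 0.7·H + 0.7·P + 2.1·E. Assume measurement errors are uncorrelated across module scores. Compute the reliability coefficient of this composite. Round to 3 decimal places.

0.868

Var(C) = 0.7² + 0.7² + 2.1² + 2·[0.49·0.48 + 1.47·0.30 + 1.47·0.14] = 5.39 + 1.764 = 7.154.
Because errors are independent across components, Cov(Tᵢ,Tⱼ) = Cov(Xᵢ,Xⱼ); the off-diagonal part of the true-score variance is the same as above.
True-score variance = [0.7²·0.85 + 0.7²·0.57 + 2.1²·0.85] + 1.764 = 4.4443 + 1.764 = 6.2083.
Reliability = 6.2083 / 7.154 = 0.868.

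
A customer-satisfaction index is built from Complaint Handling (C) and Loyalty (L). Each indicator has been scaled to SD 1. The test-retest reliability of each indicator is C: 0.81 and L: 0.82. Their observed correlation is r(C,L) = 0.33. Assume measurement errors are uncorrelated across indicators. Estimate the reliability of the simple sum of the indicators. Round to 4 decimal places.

Var(C+L) = 2 + 2·[0.33] = 2 + 0.66 = 2.66.
Because errors are independent across components, Cov(Tᵢ,Tⱼ) = Cov(Xᵢ,Xⱼ); the off-diagonal part of the true-score variance is the same as above.
True-score variance = [0.81 + 0.82] + 0.66 = 1.63 + 0.66 = 2.29.
Reliability = 2.29 / 2.66 = 0.8609.

0.8609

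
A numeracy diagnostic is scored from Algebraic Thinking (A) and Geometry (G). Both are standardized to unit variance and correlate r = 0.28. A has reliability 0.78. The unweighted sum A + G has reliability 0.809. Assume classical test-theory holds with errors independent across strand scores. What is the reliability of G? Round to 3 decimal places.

Var(A+G) = 2 + 2·0.28 = 2.560.
True-score variance = ρ_A + ρ_G + 2·0.28, so 0.809 = (0.78 + ρ_G + 0.56) / 2.560.
ρ_G = 0.809·2.560 − 0.78 − 0.56 = 0.731.

0.731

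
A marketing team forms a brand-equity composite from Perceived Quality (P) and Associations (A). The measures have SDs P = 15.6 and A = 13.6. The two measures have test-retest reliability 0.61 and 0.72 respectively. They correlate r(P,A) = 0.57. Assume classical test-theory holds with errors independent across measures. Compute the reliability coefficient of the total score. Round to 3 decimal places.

0.781

Var(P+A) = 15.6² + 13.6² + 2·[15.6·13.6·0.57] = 428.32 + 241.862 = 670.182.
With uncorrelated errors the cross-covariances are all true-score covariance, so they carry over unchanged; only the diagonal terms shrink to ρᵢσᵢ².
True-score variance = [15.6²·0.61 + 13.6²·0.72] + 241.862 = 281.621 + 241.862 = 523.483.
Reliability = 523.483 / 670.182 = 0.781.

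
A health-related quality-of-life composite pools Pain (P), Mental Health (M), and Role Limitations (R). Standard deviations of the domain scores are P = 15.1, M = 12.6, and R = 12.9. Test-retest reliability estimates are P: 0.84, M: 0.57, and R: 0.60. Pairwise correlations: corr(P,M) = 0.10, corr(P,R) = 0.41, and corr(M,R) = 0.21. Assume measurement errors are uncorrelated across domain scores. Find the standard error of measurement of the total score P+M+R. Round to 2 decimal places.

Var(total) = 553.18 + 266.047 = 819.227.
True-score variance = 381.868 + 266.047 = 647.914, so reliability = 0.7909.
Error variance = 819.227 − 647.914 = 171.312; SEM = √171.312 = 13.09.

13.09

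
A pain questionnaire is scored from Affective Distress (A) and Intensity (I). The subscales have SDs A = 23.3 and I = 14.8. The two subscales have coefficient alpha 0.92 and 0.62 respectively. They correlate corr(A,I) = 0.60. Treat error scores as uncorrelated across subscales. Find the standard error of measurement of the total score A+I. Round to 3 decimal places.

Var(total) = 761.93 + 413.808 = 1175.74.
True-score variance = 635.264 + 413.808 = 1049.07, so reliability = 0.8923.
Error variance = 1175.74 − 1049.07 = 126.666; SEM = √126.666 = 11.255.

11.255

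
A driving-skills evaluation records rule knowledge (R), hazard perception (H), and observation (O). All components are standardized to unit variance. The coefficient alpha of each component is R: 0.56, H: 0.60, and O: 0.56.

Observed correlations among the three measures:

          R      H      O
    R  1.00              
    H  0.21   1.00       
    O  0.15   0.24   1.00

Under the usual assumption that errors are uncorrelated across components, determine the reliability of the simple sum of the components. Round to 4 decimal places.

Var(R+H+O) = 3 + 2·[0.21 + 0.15 + 0.24] = 3 + 1.2 = 4.2.
With uncorrelated errors the cross-covariances are all true-score covariance, so they carry over unchanged; only the diagonal terms shrink to ρᵢσᵢ².
True-score variance = [0.56 + 0.60 + 0.56] + 1.2 = 1.72 + 1.2 = 2.92.
Reliability = 2.92 / 4.2 = 0.6952.

0.6952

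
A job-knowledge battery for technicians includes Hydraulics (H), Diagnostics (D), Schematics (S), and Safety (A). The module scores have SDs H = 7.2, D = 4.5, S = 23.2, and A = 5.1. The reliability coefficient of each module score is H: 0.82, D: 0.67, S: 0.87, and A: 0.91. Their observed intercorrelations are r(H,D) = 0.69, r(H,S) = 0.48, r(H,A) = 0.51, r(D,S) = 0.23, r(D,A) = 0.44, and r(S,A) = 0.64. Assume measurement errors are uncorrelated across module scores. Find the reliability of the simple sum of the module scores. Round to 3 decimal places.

0.920

Var(H+D+S+A) = 7.2² + 4.5² + 23.2² + 5.1² + 2·[7.2·4.5·0.69 + 7.2·23.2·0.48 + 7.2·5.1·0.51 + 4.5·23.2·0.23 + 4.5·5.1·0.44 + 23.2·5.1·0.64] = 636.34 + 462.194 = 1098.53.
With uncorrelated errors the cross-covariances are all true-score covariance, so they carry over unchanged; only the diagonal terms shrink to ρᵢσᵢ².
True-score variance = [7.2²·0.82 + 4.5²·0.67 + 23.2²·0.87 + 5.1²·0.91] + 462.194 = 548.014 + 462.194 = 1010.21.
Reliability = 1010.21 / 1098.53 = 0.920.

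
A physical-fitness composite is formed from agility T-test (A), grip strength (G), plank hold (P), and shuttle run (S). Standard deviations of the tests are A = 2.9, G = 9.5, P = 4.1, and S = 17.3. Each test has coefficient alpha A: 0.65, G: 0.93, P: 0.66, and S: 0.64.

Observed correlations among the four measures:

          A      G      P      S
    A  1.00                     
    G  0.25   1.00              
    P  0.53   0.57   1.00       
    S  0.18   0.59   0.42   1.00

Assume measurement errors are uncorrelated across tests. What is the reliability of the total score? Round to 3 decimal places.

Var(A+G+P+S) = 2.9² + 9.5² + 4.1² + 17.3² + 2·[2.9·9.5·0.25 + 2.9·4.1·0.53 + 2.9·17.3·0.18 + 9.5·4.1·0.57 + 9.5·17.3·0.59 + 4.1·17.3·0.42] = 414.76 + 342.357 = 757.117.
Because errors are independent across components, Cov(Tᵢ,Tⱼ) = Cov(Xᵢ,Xⱼ); the off-diagonal part of the true-score variance is the same as above.
True-score variance = [2.9²·0.65 + 9.5²·0.93 + 4.1²·0.66 + 17.3²·0.64] + 342.357 = 292.039 + 342.357 = 634.396.
Reliability = 634.396 / 757.117 = 0.838.

0.838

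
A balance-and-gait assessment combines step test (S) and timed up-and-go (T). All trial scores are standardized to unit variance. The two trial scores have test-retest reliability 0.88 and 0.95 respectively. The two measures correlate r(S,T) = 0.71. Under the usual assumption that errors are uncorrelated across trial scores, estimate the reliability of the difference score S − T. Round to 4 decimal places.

0.7069

Var(S−T) = 1 + 1 − 2·0.71 = 2 − 1.42 = 0.58.
Because errors are independent across components, Cov(Tᵢ,Tⱼ) = Cov(Xᵢ,Xⱼ); the off-diagonal part of the true-score variance is the same as above.
True-score variance = [0.88 + 0.95] − 1.42 = 1.83 − 1.42 = 0.41.
Reliability = 0.41 / 0.58 = 0.7069.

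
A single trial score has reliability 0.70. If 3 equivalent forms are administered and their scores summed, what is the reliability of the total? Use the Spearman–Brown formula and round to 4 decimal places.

0.8750

ρ_k = kρ / (1 + (k−1)ρ) = 3·0.70 / (1 + 2·0.70) = 2.100 / 2.400 = 0.8750.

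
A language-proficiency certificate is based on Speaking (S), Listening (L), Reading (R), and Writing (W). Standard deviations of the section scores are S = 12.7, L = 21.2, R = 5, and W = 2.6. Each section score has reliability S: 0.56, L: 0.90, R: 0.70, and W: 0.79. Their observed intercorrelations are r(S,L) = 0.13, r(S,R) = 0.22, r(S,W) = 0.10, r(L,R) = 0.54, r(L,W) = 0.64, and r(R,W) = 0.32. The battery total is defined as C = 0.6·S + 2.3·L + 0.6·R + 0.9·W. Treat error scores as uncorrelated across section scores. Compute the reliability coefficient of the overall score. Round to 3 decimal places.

Var(C) = 0.6²·12.7² + 2.3²·21.2² + 0.6²·5² + 0.9²·2.6² + 2·[1.38·12.7·21.2·0.13 + 0.36·12.7·5·0.22 + 0.54·12.7·2.6·0.10 + 1.38·21.2·5·0.54 + 2.07·21.2·2.6·0.64 + 0.54·5·2.6·0.32] = 2450.08 + 418.749 = 2868.83.
With uncorrelated errors the cross-covariances are all true-score covariance, so they carry over unchanged; only the diagonal terms shrink to ρᵢσᵢ².
True-score variance = [0.6²·12.7²·0.56 + 2.3²·21.2²·0.90 + 0.6²·5²·0.70 + 0.9²·2.6²·0.79] + 418.749 = 2182.93 + 418.749 = 2601.67.
Reliability = 2601.67 / 2868.83 = 0.907.

0.907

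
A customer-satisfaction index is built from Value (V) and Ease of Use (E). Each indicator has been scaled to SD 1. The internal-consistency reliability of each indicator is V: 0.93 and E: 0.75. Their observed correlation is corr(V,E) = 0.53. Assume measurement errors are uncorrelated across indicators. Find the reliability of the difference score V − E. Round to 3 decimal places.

0.660

Var(V−E) = 1 + 1 − 2·0.53 = 2 − 1.06 = 0.94.
Under uncorrelated errors the observed covariances equal the true-score covariances, so only the own-variance terms attenuate.
True-score variance = [0.93 + 0.75] − 1.06 = 1.68 − 1.06 = 0.62.
Reliability = 0.62 / 0.94 = 0.660.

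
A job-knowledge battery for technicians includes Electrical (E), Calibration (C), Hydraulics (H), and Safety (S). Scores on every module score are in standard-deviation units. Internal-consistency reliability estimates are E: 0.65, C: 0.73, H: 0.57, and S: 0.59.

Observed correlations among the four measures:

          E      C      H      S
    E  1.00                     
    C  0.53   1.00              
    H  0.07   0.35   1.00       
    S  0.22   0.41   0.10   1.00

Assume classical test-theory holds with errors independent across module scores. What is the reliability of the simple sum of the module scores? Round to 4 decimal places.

Var(E+C+H+S) = 4 + 2·[0.53 + 0.07 + 0.22 + 0.35 + 0.41 + 0.10] = 4 + 3.36 = 7.36.
Because errors are independent across components, Cov(Tᵢ,Tⱼ) = Cov(Xᵢ,Xⱼ); the off-diagonal part of the true-score variance is the same as above.
True-score variance = [0.65 + 0.73 + 0.57 + 0.59] + 3.36 = 2.54 + 3.36 = 5.9.
Reliability = 5.9 / 7.36 = 0.8016.

0.8016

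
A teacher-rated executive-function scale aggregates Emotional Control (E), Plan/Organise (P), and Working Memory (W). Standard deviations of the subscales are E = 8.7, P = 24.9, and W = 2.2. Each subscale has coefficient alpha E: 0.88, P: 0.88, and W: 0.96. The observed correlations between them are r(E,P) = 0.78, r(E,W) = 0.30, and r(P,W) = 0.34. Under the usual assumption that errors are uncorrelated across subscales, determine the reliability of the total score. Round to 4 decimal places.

0.9230

Var(E+P+W) = 8.7² + 24.9² + 2.2² + 2·[8.7·24.9·0.78 + 8.7·2.2·0.30 + 24.9·2.2·0.34] = 700.54 + 386.677 = 1087.22.
Under uncorrelated errors the observed covariances equal the true-score covariances, so only the own-variance terms attenuate.
True-score variance = [8.7²·0.88 + 24.9²·0.88 + 2.2²·0.96] + 386.677 = 616.862 + 386.677 = 1003.54.
Reliability = 1003.54 / 1087.22 = 0.9230.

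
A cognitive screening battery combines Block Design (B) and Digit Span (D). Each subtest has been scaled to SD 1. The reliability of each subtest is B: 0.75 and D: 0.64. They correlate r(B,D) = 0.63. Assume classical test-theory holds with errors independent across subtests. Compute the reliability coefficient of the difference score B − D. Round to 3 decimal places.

0.176

Var(B−D) = 1 + 1 − 2·0.63 = 2 − 1.26 = 0.74.
With uncorrelated errors the cross-covariances are all true-score covariance, so they carry over unchanged; only the diagonal terms shrink to ρᵢσᵢ².
True-score variance = [0.75 + 0.64] − 1.26 = 1.39 − 1.26 = 0.13.
Reliability = 0.13 / 0.74 = 0.176.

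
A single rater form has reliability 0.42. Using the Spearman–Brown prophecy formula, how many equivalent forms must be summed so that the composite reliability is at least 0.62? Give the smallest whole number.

3

k ≥ ρ*(1−ρ₁)/(ρ₁(1−ρ*)) = 0.62·0.58 / (0.42·0.38) = 2.253.
Smallest integer k = 3.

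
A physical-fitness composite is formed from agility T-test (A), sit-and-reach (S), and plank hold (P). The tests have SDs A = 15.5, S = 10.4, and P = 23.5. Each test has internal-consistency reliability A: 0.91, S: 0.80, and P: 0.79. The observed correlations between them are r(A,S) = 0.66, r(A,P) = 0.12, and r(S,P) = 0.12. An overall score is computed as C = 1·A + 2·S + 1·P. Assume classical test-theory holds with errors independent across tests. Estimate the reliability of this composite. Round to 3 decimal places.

0.879

Var(C) = 15.5² + 2²·10.4² + 23.5² + 2·[2·15.5·10.4·0.66 + 15.5·23.5·0.12 + 2·10.4·23.5·0.12] = 1225.14 + 630.3 = 1855.44.
Because errors are independent across components, Cov(Tᵢ,Tⱼ) = Cov(Xᵢ,Xⱼ); the off-diagonal part of the true-score variance is the same as above.
True-score variance = [15.5²·0.91 + 2²·10.4²·0.80 + 23.5²·0.79] + 630.3 = 1001.02 + 630.3 = 1631.32.
Reliability = 1631.32 / 1855.44 = 0.879.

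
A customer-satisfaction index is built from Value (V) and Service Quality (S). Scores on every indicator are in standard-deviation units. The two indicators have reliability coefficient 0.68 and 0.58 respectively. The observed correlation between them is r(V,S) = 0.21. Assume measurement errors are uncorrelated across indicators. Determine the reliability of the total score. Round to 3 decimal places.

Var(V+S) = 2 + 2·[0.21] = 2 + 0.42 = 2.42.
With uncorrelated errors the cross-covariances are all true-score covariance, so they carry over unchanged; only the diagonal terms shrink to ρᵢσᵢ².
True-score variance = [0.68 + 0.58] + 0.42 = 1.26 + 0.42 = 1.68.
Reliability = 1.68 / 2.42 = 0.694.

0.694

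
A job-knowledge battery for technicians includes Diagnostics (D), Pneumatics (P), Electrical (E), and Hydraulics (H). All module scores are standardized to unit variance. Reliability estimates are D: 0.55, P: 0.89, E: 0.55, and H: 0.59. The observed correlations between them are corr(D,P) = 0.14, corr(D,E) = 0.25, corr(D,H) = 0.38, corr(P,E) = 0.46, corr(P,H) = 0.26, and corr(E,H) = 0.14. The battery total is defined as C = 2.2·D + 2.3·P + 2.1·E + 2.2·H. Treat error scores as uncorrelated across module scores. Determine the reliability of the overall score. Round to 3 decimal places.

Var(C) = 2.2² + 2.3² + 2.1² + 2.2² + 2·[5.06·0.14 + 4.62·0.25 + 4.84·0.38 + 4.83·0.46 + 5.06·0.26 + 4.62·0.14] = 19.38 + 15.7736 = 35.1536.
Because errors are independent across components, Cov(Tᵢ,Tⱼ) = Cov(Xᵢ,Xⱼ); the off-diagonal part of the true-score variance is the same as above.
True-score variance = [2.2²·0.55 + 2.3²·0.89 + 2.1²·0.55 + 2.2²·0.59] + 15.7736 = 12.6512 + 15.7736 = 28.4248.
Reliability = 28.4248 / 35.1536 = 0.809.

0.809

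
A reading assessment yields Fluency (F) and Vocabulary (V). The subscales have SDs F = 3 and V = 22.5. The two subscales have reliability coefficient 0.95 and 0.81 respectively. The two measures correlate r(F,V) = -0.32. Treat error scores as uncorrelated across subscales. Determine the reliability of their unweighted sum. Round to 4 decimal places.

0.7953

Var(F+V) = 3² + 22.5² + 2·[3·22.5·(-0.32)] = 515.25 − 43.2 = 472.05.
With uncorrelated errors the cross-covariances are all true-score covariance, so they carry over unchanged; only the diagonal terms shrink to ρᵢσᵢ².
True-score variance = [3²·0.95 + 22.5²·0.81] − 43.2 = 418.613 − 43.2 = 375.413.
Reliability = 375.413 / 472.05 = 0.7953.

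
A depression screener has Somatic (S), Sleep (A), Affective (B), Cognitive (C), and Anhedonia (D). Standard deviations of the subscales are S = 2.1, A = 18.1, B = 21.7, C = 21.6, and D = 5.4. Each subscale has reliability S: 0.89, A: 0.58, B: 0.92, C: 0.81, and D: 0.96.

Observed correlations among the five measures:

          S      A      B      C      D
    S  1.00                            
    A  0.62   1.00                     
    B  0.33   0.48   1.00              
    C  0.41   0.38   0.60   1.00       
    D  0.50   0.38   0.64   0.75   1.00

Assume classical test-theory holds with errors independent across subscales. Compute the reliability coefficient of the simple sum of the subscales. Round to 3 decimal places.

Var(S+A+B+C+D) = 2.1² + 18.1² + 21.7² + 21.6² + 5.4² + 2·[2.1·18.1·0.62 + 2.1·21.7·0.33 + 2.1·21.6·0.41 + 2.1·5.4·0.50 + 18.1·21.7·0.48 + 18.1·21.6·0.38 + 18.1·5.4·0.38 + 21.7·21.6·0.60 + 21.7·5.4·0.64 + 21.6·5.4·0.75] = 1298.63 + 1761.63 = 3060.26.
Because errors are independent across components, Cov(Tᵢ,Tⱼ) = Cov(Xᵢ,Xⱼ); the off-diagonal part of the true-score variance is the same as above.
True-score variance = [2.1²·0.89 + 18.1²·0.58 + 21.7²·0.92 + 21.6²·0.81 + 5.4²·0.96] + 1761.63 = 1033.06 + 1761.63 = 2794.69.
Reliability = 2794.69 / 3060.26 = 0.913.

0.913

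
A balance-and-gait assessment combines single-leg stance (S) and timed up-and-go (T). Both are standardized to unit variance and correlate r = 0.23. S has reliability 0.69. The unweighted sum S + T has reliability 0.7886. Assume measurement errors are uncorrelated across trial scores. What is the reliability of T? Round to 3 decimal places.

Var(S+T) = 2 + 2·0.23 = 2.460.
True-score variance = ρ_S + ρ_T + 2·0.23, so 0.7886 = (0.69 + ρ_T + 0.46) / 2.460.
ρ_T = 0.7886·2.460 − 0.69 − 0.46 = 0.790.

0.790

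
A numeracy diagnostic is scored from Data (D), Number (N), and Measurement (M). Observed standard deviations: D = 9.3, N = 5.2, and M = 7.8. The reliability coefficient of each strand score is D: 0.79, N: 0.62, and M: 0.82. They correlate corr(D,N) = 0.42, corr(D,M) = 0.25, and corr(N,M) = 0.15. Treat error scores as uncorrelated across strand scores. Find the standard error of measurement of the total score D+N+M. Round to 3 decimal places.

Var(total) = 174.37 + 89.0604 = 263.43.
True-score variance = 134.981 + 89.0604 = 224.041, so reliability = 0.8505.
Error variance = 263.43 − 224.041 = 39.3893; SEM = √39.3893 = 6.276.

6.276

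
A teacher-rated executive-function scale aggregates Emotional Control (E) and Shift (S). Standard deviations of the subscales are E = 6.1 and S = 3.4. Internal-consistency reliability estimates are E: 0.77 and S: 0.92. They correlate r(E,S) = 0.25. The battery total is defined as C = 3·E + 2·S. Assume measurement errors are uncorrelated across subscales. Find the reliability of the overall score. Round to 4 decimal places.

0.8179

Var(C) = 3²·6.1² + 2²·3.4² + 2·[6·6.1·3.4·0.25] = 381.13 + 62.22 = 443.35.
Because errors are independent across components, Cov(Tᵢ,Tⱼ) = Cov(Xᵢ,Xⱼ); the off-diagonal part of the true-score variance is the same as above.
True-score variance = [3²·6.1²·0.77 + 2²·3.4²·0.92] + 62.22 = 300.406 + 62.22 = 362.626.
Reliability = 362.626 / 443.35 = 0.8179.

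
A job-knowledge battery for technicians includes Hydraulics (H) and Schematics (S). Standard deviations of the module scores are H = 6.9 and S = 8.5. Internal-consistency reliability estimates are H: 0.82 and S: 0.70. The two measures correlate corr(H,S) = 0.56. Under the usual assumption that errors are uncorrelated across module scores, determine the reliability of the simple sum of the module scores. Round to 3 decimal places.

0.837

Var(H+S) = 6.9² + 8.5² + 2·[6.9·8.5·0.56] = 119.86 + 65.688 = 185.548.
Because errors are independent across components, Cov(Tᵢ,Tⱼ) = Cov(Xᵢ,Xⱼ); the off-diagonal part of the true-score variance is the same as above.
True-score variance = [6.9²·0.82 + 8.5²·0.70] + 65.688 = 89.6152 + 65.688 = 155.303.
Reliability = 155.303 / 185.548 = 0.837.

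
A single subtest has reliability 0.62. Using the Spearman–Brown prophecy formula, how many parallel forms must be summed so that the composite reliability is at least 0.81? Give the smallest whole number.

k ≥ ρ*(1−ρ₁)/(ρ₁(1−ρ*)) = 0.81·0.38 / (0.62·0.19) = 2.613.
Smallest integer k = 3.

3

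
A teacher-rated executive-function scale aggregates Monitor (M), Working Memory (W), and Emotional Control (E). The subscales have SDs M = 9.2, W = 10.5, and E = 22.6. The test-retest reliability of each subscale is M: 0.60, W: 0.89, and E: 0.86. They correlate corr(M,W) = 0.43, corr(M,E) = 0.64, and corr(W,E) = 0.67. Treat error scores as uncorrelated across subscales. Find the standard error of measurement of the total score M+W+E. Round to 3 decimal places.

Var(total) = 705.65 + 667.196 = 1372.85.
True-score variance = 588.16 + 667.196 = 1255.36, so reliability = 0.9144.
Error variance = 1372.85 − 1255.36 = 117.49; SEM = √117.49 = 10.839.

10.839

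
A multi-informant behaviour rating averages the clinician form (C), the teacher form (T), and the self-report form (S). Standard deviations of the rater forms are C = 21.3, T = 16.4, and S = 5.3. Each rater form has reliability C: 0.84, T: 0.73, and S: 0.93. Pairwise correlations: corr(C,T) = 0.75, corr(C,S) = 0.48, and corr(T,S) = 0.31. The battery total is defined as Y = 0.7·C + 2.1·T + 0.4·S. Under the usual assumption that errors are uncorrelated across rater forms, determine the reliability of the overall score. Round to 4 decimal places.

Var(Y) = 0.7²·21.3² + 2.1²·16.4² + 0.4²·5.3² + 2·[1.47·21.3·16.4·0.75 + 0.28·21.3·5.3·0.48 + 0.84·16.4·5.3·0.31] = 1412.92 + 845.863 = 2258.78.
With uncorrelated errors the cross-covariances are all true-score covariance, so they carry over unchanged; only the diagonal terms shrink to ρᵢσᵢ².
True-score variance = [0.7²·21.3²·0.84 + 2.1²·16.4²·0.73 + 0.4²·5.3²·0.93] + 845.863 = 1056.78 + 845.863 = 1902.64.
Reliability = 1902.64 / 2258.78 = 0.8423.

0.8423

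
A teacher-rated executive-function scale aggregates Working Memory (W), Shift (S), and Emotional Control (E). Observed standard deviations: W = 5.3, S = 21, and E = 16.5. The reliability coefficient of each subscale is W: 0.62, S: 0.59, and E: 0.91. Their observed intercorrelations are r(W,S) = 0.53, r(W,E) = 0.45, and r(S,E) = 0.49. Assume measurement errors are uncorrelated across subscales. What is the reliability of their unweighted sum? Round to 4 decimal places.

0.8309

Var(W+S+E) = 5.3² + 21² + 16.5² + 2·[5.3·21·0.53 + 5.3·16.5·0.45 + 21·16.5·0.49] = 741.34 + 536.253 = 1277.59.
Because errors are independent across components, Cov(Tᵢ,Tⱼ) = Cov(Xᵢ,Xⱼ); the off-diagonal part of the true-score variance is the same as above.
True-score variance = [5.3²·0.62 + 21²·0.59 + 16.5²·0.91] + 536.253 = 525.353 + 536.253 = 1061.61.
Reliability = 1061.61 / 1277.59 = 0.8309.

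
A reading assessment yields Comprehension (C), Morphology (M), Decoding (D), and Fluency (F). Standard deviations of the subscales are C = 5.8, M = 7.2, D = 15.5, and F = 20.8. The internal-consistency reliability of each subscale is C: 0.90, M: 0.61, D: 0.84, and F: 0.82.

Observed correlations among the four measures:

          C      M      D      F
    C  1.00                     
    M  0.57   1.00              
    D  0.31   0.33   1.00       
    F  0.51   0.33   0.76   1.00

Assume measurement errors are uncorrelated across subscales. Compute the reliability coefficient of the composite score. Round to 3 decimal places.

Var(C+M+D+F) = 5.8² + 7.2² + 15.5² + 20.8² + 2·[5.8·7.2·0.57 + 5.8·15.5·0.31 + 5.8·20.8·0.51 + 7.2·15.5·0.33 + 7.2·20.8·0.33 + 15.5·20.8·0.76] = 758.37 + 888.943 = 1647.31.
Because errors are independent across components, Cov(Tᵢ,Tⱼ) = Cov(Xᵢ,Xⱼ); the off-diagonal part of the true-score variance is the same as above.
True-score variance = [5.8²·0.90 + 7.2²·0.61 + 15.5²·0.84 + 20.8²·0.82] + 888.943 = 618.473 + 888.943 = 1507.42.
Reliability = 1507.42 / 1647.31 = 0.915.

0.915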